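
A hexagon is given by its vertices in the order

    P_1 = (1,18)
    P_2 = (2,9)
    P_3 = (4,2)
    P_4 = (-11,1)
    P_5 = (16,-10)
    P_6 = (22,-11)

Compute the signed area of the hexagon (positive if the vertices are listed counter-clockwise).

Σ = (-27) + (-32) + (26) + (94) + (44) + (407) = 512
Signed area = Σ/2 = 256 (positive ⇒ counter-clockwise traversal).

256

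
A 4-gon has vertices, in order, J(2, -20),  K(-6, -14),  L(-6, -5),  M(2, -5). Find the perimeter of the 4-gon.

|JK| = √((-8)² + (6)²) = √100 = 10
|KL| = √((0)² + (9)²) = √81 = 9
|LM| = √((8)² + (0)²) = √64 = 8
|MJ| = √((0)² + (-15)²) = √225 = 15
Perimeter = 10 + 9 + 8 + 15 = 42.

42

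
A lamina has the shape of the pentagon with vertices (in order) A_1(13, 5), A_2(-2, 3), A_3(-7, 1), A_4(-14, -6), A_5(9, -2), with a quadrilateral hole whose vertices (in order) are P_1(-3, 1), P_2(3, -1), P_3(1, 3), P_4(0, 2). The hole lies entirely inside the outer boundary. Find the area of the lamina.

129.5

Outer boundary:
Apply the shoelace formula: 2A = Σ (x_i·y_{i+1} − x_{i+1}·y_i), indices taken mod 5.
Σ = (49) + (19) + (56) + (82) + (71) = 277
Area = |Σ|/2 = 138.5.
Hole:
P_1→P_2: (-3)(-1) − (3)(1) = 0
P_2→P_3: (3)(3) − (1)(-1) = 10
P_3→P_4: (1)(2) − (0)(3) = 2
P_4→P_1: (0)(1) − (-3)(2) = 6
Σ = 18
Area = |Σ|/2 = 9.
Net area = 138.5 − 9 = 129.5.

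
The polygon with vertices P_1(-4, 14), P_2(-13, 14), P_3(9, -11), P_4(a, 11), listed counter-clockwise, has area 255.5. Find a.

9

Write out the shoelace sum; only the two edges meeting at P_4 involve a:
2·Area = [(9·11 − a·(-11)) + (a·14 − (-4)·11)] + 143
       = 25·a + 286 = 511
⇒ a = 9.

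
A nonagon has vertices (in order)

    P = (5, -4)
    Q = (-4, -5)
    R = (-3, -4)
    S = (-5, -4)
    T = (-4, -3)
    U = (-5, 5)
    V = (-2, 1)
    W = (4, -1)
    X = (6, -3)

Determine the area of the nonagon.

48

Apply Gauss's area formula: 2A = Σ (x_i·y_{i+1} − x_{i+1}·y_i), indices taken mod 9.
Σ = (-41) + (1) + (-8) + (-1) + (-35) + (5) + (-2) + (-6) + (-9) = -96
Area = |Σ|/2 = 48.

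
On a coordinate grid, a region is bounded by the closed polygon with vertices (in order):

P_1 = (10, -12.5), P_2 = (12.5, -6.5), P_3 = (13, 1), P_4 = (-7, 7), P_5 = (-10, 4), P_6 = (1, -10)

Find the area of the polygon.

Apply Gauss's area formula: 2A = Σ (x_i·y_{i+1} − x_{i+1}·y_i), indices taken mod 6.
P_1→P_2: (10)(-6.5) − (12.5)(-12.5) = 91.25
P_2→P_3: (12.5)(1) − (13)(-6.5) = 97
P_3→P_4: (13)(7) − (-7)(1) = 98
P_4→P_5: (-7)(4) − (-10)(7) = 42
P_5→P_6: (-10)(-10) − (1)(4) = 96
P_6→P_1: (1)(-12.5) − (10)(-10) = 87.5
Σ = 511.75
Area = |Σ|/2 = 255.875.

255.875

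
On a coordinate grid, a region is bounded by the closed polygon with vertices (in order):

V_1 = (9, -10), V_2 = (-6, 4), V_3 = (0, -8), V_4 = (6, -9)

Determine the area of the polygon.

Apply Gauss's area formula: 2A = Σ (x_i·y_{i+1} − x_{i+1}·y_i), indices taken mod 4.
Σ = (-24) + (48) + (48) + (21) = 93
Area = |Σ|/2 = 46.5.

46.5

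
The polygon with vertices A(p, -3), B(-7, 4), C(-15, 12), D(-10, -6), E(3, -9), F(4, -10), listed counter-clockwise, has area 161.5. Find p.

4

The doubled signed area Σ (x_i y_{i+1} − x_{i+1} y_i) is linear in p.
With p=0 it equals 267; the coefficient of p is 14 (from the two edges through A).
So 14·p + 267 = 2·161.5 = 323 ⇒ p = 4.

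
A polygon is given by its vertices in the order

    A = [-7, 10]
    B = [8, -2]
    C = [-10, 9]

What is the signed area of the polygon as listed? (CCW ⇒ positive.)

-25.5

A→B: (-7)(-2) − (8)(10) = -66
B→C: (8)(9) − (-10)(-2) = 52
C→A: (-10)(10) − (-7)(9) = -37
Σ = -51
Signed area = Σ/2 = -25.5 (negative ⇒ clockwise traversal).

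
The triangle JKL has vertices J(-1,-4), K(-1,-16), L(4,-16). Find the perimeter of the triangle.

|JK| = √((0)² + (-12)²) = √144 = 12
|KL| = √((5)² + (0)²) = √25 = 5
|LJ| = √((-5)² + (12)²) = √169 = 13
Perimeter = 12 + 5 + 13 = 30.

30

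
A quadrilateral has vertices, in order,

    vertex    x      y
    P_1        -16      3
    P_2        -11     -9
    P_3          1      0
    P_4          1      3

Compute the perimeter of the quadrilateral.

48

|P_1P_2| = √((5)² + (-12)²) = √169 = 13
|P_2P_3| = √((12)² + (9)²) = √225 = 15
|P_3P_4| = √((0)² + (3)²) = √9 = 3
|P_4P_1| = √((-17)² + (0)²) = √289 = 17
Perimeter = 13 + 15 + 3 + 17 = 48.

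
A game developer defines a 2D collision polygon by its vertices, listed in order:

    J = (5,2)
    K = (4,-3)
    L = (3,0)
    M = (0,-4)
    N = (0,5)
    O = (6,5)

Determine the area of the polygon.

34.5

Apply the shoelace formula: 2A = Σ (x_i·y_{i+1} − x_{i+1}·y_i), indices taken mod 6.
Σ = (-23) + (9) + (-12) + (0) + (-30) + (-13) = -69
Area = |Σ|/2 = 34.5.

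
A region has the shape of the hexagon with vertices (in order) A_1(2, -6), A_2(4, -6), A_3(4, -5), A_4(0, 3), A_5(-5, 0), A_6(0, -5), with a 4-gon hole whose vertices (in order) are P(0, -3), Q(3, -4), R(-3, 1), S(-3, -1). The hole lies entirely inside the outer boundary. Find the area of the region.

31.5

Outer boundary:
Σ = (12) + (4) + (12) + (15) + (25) + (10) = 78
Area = |Σ|/2 = 39.
Hole:
Apply Gauss's area formula: 2A = Σ (x_i·y_{i+1} − x_{i+1}·y_i), indices taken mod 4.
Cross-terms: 9, -9, 6, 9  ⇒  Σ = 15
Area = |Σ|/2 = 7.5.
Net area = 39 − 7.5 = 31.5.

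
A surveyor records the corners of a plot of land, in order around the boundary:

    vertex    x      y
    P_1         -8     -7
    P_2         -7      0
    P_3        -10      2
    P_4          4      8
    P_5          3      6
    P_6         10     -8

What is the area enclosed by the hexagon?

184.5

Apply the shoelace formula: 2A = Σ (x_i·y_{i+1} − x_{i+1}·y_i), indices taken mod 6.
Σ = (-49) + (-14) + (-88) + (0) + (-84) + (-134) = -369
Area = |Σ|/2 = 184.5.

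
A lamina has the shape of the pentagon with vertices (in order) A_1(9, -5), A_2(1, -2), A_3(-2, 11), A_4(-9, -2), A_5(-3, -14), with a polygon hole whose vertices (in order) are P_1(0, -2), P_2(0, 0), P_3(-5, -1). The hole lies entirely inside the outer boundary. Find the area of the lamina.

Outer boundary:
Apply the surveyor's formula: 2A = Σ (x_i·y_{i+1} − x_{i+1}·y_i), indices taken mod 5.
A_1→A_2: (9)(-2) − (1)(-5) = -13
A_2→A_3: (1)(11) − (-2)(-2) = 7
A_3→A_4: (-2)(-2) − (-9)(11) = 103
A_4→A_5: (-9)(-14) − (-3)(-2) = 120
A_5→A_1: (-3)(-5) − (9)(-14) = 141
Σ = 358
Area = |Σ|/2 = 179.
Hole:
Σ = (0) + (0) + (10) = 10
Area = |Σ|/2 = 5.
Net area = 179 − 5 = 174.

174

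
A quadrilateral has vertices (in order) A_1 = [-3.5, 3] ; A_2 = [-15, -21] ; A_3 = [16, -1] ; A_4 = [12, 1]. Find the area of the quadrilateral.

Apply the shoelace (surveyor's) formula: 2A = Σ (x_i·y_{i+1} − x_{i+1}·y_i), indices taken mod 4.
A_1→A_2: (-3.5)(-21) − (-15)(3) = 118.5
A_2→A_3: (-15)(-1) − (16)(-21) = 351
A_3→A_4: (16)(1) − (12)(-1) = 28
A_4→A_1: (12)(3) − (-3.5)(1) = 39.5
Σ = 537
Area = |Σ|/2 = 268.5.

268.5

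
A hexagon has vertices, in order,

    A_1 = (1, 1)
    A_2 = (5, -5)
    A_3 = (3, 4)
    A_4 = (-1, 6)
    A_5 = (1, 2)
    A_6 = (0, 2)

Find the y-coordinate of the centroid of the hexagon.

Apply the shoelace formula. First the cross-terms c_i = x_i·y_{i+1} − x_{i+1}·y_i:
  -10, 35, 22, -8, 2, -2  ⇒  2A = 39, A = 19.5.
Then Σ (y_i + y_{i+1})·c_i = 163, so ȳ = 163 / (6·19.5) = 163/117.

163/117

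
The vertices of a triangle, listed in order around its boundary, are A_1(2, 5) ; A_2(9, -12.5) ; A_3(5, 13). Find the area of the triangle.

54.25

Apply the surveyor's formula: 2A = Σ (x_i·y_{i+1} − x_{i+1}·y_i), indices taken mod 3.
Cross-terms: -70, 179.5, -1  ⇒  Σ = 108.5
Area = |Σ|/2 = 54.25.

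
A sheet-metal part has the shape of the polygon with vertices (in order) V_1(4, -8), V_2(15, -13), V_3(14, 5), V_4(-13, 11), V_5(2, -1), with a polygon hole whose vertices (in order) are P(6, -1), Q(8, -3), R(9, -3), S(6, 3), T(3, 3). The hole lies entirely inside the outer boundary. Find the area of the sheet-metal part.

248.5

Outer boundary:
Σ = (68) + (257) + (219) + (-9) + (-12) = 523
Area = |Σ|/2 = 261.5.
Hole:
Apply the shoelace formula: 2A = Σ (x_i·y_{i+1} − x_{i+1}·y_i), indices taken mod 5.
Σ = (-10) + (3) + (45) + (9) + (-21) = 26
Area = |Σ|/2 = 13.
Net area = 261.5 − 13 = 248.5.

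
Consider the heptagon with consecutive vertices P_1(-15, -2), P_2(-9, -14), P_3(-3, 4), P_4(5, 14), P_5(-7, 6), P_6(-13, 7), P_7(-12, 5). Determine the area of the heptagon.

163.5

Σ = (192) + (-78) + (-62) + (128) + (29) + (19) + (99) = 327
Area = |Σ|/2 = 163.5.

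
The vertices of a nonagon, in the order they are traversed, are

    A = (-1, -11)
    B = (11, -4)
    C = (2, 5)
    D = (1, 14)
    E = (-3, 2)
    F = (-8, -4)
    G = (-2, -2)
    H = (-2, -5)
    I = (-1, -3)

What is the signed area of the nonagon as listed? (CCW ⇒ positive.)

Apply the shoelace formula: 2A = Σ (x_i·y_{i+1} − x_{i+1}·y_i), indices taken mod 9.
Σ = (125) + (63) + (23) + (44) + (28) + (8) + (6) + (1) + (8) = 306
Signed area = Σ/2 = 153 (positive ⇒ counter-clockwise traversal).

153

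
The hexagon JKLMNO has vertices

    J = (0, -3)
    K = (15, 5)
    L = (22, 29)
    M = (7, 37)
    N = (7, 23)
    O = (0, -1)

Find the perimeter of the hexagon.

|JK| = √((15)² + (8)²) = √289 = 17
|KL| = √((7)² + (24)²) = √625 = 25
|LM| = √((-15)² + (8)²) = √289 = 17
|MN| = √((0)² + (-14)²) = √196 = 14
|NO| = √((-7)² + (-24)²) = √625 = 25
|OJ| = √((0)² + (-2)²) = √4 = 2
Perimeter = 17 + 25 + 17 + 14 + 25 + 2 = 100.

100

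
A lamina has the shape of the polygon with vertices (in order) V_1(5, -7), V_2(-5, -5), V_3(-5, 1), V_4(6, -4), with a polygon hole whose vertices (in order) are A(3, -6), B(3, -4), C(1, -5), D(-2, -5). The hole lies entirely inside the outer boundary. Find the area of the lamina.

45.5

Outer boundary:
Apply Gauss's area formula: 2A = Σ (x_i·y_{i+1} − x_{i+1}·y_i), indices taken mod 4.
Cross-terms: -60, -30, 14, -22  ⇒  Σ = -98
Area = |Σ|/2 = 49.
Hole:
Apply Gauss's area formula: 2A = Σ (x_i·y_{i+1} − x_{i+1}·y_i), indices taken mod 4.
A→B: (3)(-4) − (3)(-6) = 6
B→C: (3)(-5) − (1)(-4) = -11
C→D: (1)(-5) − (-2)(-5) = -15
D→A: (-2)(-6) − (3)(-5) = 27
Σ = 7
Area = |Σ|/2 = 3.5.
Net area = 49 − 3.5 = 45.5.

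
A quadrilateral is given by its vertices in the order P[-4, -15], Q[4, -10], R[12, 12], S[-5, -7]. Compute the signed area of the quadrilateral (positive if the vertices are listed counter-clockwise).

Apply the surveyor's formula: 2A = Σ (x_i·y_{i+1} − x_{i+1}·y_i), indices taken mod 4.
P→Q: (-4)(-10) − (4)(-15) = 100
Q→R: (4)(12) − (12)(-10) = 168
R→S: (12)(-7) − (-5)(12) = -24
S→P: (-5)(-15) − (-4)(-7) = 47
Σ = 291
Signed area = Σ/2 = 145.5 (positive ⇒ counter-clockwise traversal).

145.5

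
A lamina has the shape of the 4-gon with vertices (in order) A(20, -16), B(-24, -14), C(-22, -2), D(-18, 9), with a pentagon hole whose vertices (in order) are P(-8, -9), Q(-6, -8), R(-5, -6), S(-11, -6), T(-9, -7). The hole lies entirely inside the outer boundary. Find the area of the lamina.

Outer boundary:
Apply the surveyor's formula: 2A = Σ (x_i·y_{i+1} − x_{i+1}·y_i), indices taken mod 4.
Σ = (-664) + (-260) + (-234) + (108) = -1050
Area = |Σ|/2 = 525.
Hole:
Σ = (10) + (-4) + (-36) + (23) + (25) = 18
Area = |Σ|/2 = 9.
Net area = 525 − 9 = 516.

516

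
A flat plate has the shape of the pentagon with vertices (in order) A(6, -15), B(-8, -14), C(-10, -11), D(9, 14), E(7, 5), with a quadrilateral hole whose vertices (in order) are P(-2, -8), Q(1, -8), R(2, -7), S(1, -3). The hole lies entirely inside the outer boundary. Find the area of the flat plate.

Outer boundary:
Σ = (-204) + (-52) + (-41) + (-53) + (-135) = -485
Area = |Σ|/2 = 242.5.
Hole:
Cross-terms: 24, 9, 1, -14  ⇒  Σ = 20
Area = |Σ|/2 = 10.
Net area = 242.5 − 10 = 232.5.

232.5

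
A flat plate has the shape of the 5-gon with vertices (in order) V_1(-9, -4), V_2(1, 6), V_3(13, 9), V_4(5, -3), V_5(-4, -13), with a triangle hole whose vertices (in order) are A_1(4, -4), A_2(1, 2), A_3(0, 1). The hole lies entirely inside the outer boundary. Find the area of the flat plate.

Outer boundary:
Apply the shoelace (surveyor's) formula: 2A = Σ (x_i·y_{i+1} − x_{i+1}·y_i), indices taken mod 5.
Σ = (-50) + (-69) + (-84) + (-77) + (-101) = -381
Area = |Σ|/2 = 190.5.
Hole:
Apply the surveyor's formula: 2A = Σ (x_i·y_{i+1} − x_{i+1}·y_i), indices taken mod 3.
A_1→A_2: (4)(2) − (1)(-4) = 12
A_2→A_3: (1)(1) − (0)(2) = 1
A_3→A_1: (0)(-4) − (4)(1) = -4
Σ = 9
Area = |Σ|/2 = 4.5.
Net area = 190.5 − 4.5 = 186.

186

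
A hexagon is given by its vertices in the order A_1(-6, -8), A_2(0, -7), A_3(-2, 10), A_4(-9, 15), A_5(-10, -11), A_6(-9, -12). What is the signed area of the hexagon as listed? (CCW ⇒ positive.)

179

Apply the shoelace (surveyor's) formula: 2A = Σ (x_i·y_{i+1} − x_{i+1}·y_i), indices taken mod 6.
A_1→A_2: (-6)(-7) − (0)(-8) = 42
A_2→A_3: (0)(10) − (-2)(-7) = -14
A_3→A_4: (-2)(15) − (-9)(10) = 60
A_4→A_5: (-9)(-11) − (-10)(15) = 249
A_5→A_6: (-10)(-12) − (-9)(-11) = 21
A_6→A_1: (-9)(-8) − (-6)(-12) = 0
Σ = 358
Signed area = Σ/2 = 179 (positive ⇒ counter-clockwise traversal).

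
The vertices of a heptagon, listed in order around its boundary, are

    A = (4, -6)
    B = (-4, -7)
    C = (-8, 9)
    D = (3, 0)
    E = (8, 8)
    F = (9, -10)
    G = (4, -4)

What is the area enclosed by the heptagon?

151.5

Apply Gauss's area formula: 2A = Σ (x_i·y_{i+1} − x_{i+1}·y_i), indices taken mod 7.
A→B: (4)(-7) − (-4)(-6) = -52
B→C: (-4)(9) − (-8)(-7) = -92
C→D: (-8)(0) − (3)(9) = -27
D→E: (3)(8) − (8)(0) = 24
E→F: (8)(-10) − (9)(8) = -152
F→G: (9)(-4) − (4)(-10) = 4
G→A: (4)(-6) − (4)(-4) = -8
Σ = -303
Area = |Σ|/2 = 151.5.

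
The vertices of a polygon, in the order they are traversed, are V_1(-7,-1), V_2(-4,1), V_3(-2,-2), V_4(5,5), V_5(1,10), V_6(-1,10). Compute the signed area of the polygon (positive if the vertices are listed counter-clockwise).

Σ = (-11) + (10) + (0) + (45) + (20) + (71) = 135
Signed area = Σ/2 = 67.5 (positive ⇒ counter-clockwise traversal).

67.5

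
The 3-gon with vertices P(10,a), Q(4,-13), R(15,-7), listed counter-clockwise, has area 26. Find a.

-5

The doubled signed area Σ (x_i y_{i+1} − x_{i+1} y_i) is linear in a.
With a=0 it equals 107; the coefficient of a is 11 (from the two edges through P).
So 11·a + 107 = 2·26 = 52 ⇒ a = -5.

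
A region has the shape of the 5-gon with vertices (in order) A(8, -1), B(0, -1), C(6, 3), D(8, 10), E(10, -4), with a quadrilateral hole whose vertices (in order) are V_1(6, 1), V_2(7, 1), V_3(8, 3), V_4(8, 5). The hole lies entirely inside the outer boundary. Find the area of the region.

35

Outer boundary:
Σ = (-8) + (6) + (36) + (-132) + (22) = -76
Area = |Σ|/2 = 38.
Hole:
Apply Gauss's area formula: 2A = Σ (x_i·y_{i+1} − x_{i+1}·y_i), indices taken mod 4.
Σ = (-1) + (13) + (16) + (-22) = 6
Area = |Σ|/2 = 3.
Net area = 38 − 3 = 35.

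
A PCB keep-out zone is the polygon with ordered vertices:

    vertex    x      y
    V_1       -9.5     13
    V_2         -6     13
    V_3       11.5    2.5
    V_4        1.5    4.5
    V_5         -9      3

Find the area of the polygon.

102.75

Apply the surveyor's formula: 2A = Σ (x_i·y_{i+1} − x_{i+1}·y_i), indices taken mod 5.
Cross-terms: -45.5, -164.5, 48, 45, -88.5  ⇒  Σ = -205.5
Area = |Σ|/2 = 102.75.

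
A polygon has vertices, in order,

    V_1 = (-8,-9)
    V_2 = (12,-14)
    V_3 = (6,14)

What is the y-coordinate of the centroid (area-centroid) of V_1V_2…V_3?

Apply the shoelace formula. First the cross-terms c_i = x_i·y_{i+1} − x_{i+1}·y_i:
  220, 252, 58  ⇒  2A = 530, A = 265.
Then Σ (y_i + y_{i+1})·c_i = -4770, so ȳ = -4770 / (6·265) = -3.

-3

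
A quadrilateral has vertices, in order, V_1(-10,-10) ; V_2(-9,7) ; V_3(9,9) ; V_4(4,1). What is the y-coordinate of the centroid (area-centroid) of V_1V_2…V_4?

32/19

Apply the shoelace formula. First the cross-terms c_i = x_i·y_{i+1} − x_{i+1}·y_i:
  -160, -144, -27, -30  ⇒  2A = -361, A = -180.5.
Then Σ (y_i + y_{i+1})·c_i = -1824, so ȳ = -1824 / (6·(-180.5)) = 32/19.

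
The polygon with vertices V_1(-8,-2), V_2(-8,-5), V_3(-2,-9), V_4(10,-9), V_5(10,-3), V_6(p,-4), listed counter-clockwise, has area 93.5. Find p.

5

Write out the shoelace sum; only the two edges meeting at V_6 involve p:
2·Area = [(10·(-4) − p·(-3)) + (p·(-2) − (-8)·(-4))] + 254
       = 1·p + 182 = 187
⇒ p = 5.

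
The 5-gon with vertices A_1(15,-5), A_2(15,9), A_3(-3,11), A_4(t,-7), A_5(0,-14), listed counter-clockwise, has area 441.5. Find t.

-10

The doubled signed area Σ (x_i y_{i+1} − x_{i+1} y_i) is linear in t.
With t=0 it equals 633; the coefficient of t is -25 (from the two edges through A_4).
So -25·t + 633 = 2·441.5 = 883 ⇒ t = -10.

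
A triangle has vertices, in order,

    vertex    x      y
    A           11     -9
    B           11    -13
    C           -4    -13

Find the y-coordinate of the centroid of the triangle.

-35/3

Apply the surveyor's formula. First the cross-terms c_i = x_i·y_{i+1} − x_{i+1}·y_i:
  -44, -195, 179  ⇒  2A = -60, A = -30.
Then Σ (y_i + y_{i+1})·c_i = 2100, so ȳ = 2100 / (6·(-30)) = -35/3.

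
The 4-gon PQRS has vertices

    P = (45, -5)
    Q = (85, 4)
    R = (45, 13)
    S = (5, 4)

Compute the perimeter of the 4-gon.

|PQ| = √((40)² + (9)²) = √1681 = 41
|QR| = √((-40)² + (9)²) = √1681 = 41
|RS| = √((-40)² + (-9)²) = √1681 = 41
|SP| = √((40)² + (-9)²) = √1681 = 41
Perimeter = 41 + 41 + 41 + 41 = 164.

164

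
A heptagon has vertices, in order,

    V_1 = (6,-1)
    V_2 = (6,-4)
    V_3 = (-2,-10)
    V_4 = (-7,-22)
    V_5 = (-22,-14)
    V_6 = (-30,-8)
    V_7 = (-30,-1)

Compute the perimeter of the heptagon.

|V_1V_2| = √((0)² + (-3)²) = √9 = 3
|V_2V_3| = √((-8)² + (-6)²) = √100 = 10
|V_3V_4| = √((-5)² + (-12)²) = √169 = 13
|V_4V_5| = √((-15)² + (8)²) = √289 = 17
|V_5V_6| = √((-8)² + (6)²) = √100 = 10
|V_6V_7| = √((0)² + (7)²) = √49 = 7
|V_7V_1| = √((36)² + (0)²) = √1296 = 36
Perimeter = 3 + 10 + 13 + 17 + 10 + 7 + 36 = 96.

96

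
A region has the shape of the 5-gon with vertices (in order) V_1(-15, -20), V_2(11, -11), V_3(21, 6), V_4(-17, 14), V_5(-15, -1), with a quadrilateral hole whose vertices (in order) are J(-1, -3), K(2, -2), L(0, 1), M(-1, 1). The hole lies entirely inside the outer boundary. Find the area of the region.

787.5

Outer boundary:
Apply the surveyor's formula: 2A = Σ (x_i·y_{i+1} − x_{i+1}·y_i), indices taken mod 5.
V_1→V_2: (-15)(-11) − (11)(-20) = 385
V_2→V_3: (11)(6) − (21)(-11) = 297
V_3→V_4: (21)(14) − (-17)(6) = 396
V_4→V_5: (-17)(-1) − (-15)(14) = 227
V_5→V_1: (-15)(-20) − (-15)(-1) = 285
Σ = 1590
Area = |Σ|/2 = 795.
Hole:
Apply Gauss's area formula: 2A = Σ (x_i·y_{i+1} − x_{i+1}·y_i), indices taken mod 4.
J→K: (-1)(-2) − (2)(-3) = 8
K→L: (2)(1) − (0)(-2) = 2
L→M: (0)(1) − (-1)(1) = 1
M→J: (-1)(-3) − (-1)(1) = 4
Σ = 15
Area = |Σ|/2 = 7.5.
Net area = 795 − 7.5 = 787.5.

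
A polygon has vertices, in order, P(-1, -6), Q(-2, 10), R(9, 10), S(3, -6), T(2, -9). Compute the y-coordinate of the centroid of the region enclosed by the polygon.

Apply the shoelace (surveyor's) formula. First the cross-terms c_i = x_i·y_{i+1} − x_{i+1}·y_i:
  -22, -110, -84, -15, -21  ⇒  2A = -252, A = -126.
Then Σ (y_i + y_{i+1})·c_i = -2084, so ȳ = -2084 / (6·(-126)) = 521/189.

521/189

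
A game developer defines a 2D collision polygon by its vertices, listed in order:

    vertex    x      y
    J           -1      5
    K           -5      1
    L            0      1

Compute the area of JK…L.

10

Σ = (24) + (-5) + (1) = 20
Area = |Σ|/2 = 10.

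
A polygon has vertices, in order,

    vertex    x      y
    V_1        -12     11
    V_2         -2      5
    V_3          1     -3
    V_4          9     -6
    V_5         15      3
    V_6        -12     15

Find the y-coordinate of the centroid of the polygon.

Apply Gauss's area formula. First the cross-terms c_i = x_i·y_{i+1} − x_{i+1}·y_i:
  -38, 1, 21, 117, 261, 48  ⇒  2A = 410, A = 205.
Then Σ (y_i + y_{i+1})·c_i = 4800, so ȳ = 4800 / (6·205) = 160/41.

160/41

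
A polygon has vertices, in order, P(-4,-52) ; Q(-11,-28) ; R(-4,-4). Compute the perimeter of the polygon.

|PQ| = √((-7)² + (24)²) = √625 = 25
|QR| = √((7)² + (24)²) = √625 = 25
|RP| = √((0)² + (-48)²) = √2304 = 48
Perimeter = 25 + 25 + 48 = 98.

98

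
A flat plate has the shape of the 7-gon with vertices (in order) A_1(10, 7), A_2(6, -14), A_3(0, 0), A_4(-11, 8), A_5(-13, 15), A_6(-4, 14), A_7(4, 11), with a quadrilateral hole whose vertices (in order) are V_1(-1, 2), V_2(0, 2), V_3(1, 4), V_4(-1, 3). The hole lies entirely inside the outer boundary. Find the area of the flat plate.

Outer boundary:
Apply the surveyor's formula: 2A = Σ (x_i·y_{i+1} − x_{i+1}·y_i), indices taken mod 7.
Cross-terms: -182, 0, 0, -61, -122, -100, -82  ⇒  Σ = -547
Area = |Σ|/2 = 273.5.
Hole:
Apply Gauss's area formula: 2A = Σ (x_i·y_{i+1} − x_{i+1}·y_i), indices taken mod 4.
V_1→V_2: (-1)(2) − (0)(2) = -2
V_2→V_3: (0)(4) − (1)(2) = -2
V_3→V_4: (1)(3) − (-1)(4) = 7
V_4→V_1: (-1)(2) − (-1)(3) = 1
Σ = 4
Area = |Σ|/2 = 2.
Net area = 273.5 − 2 = 271.5.

271.5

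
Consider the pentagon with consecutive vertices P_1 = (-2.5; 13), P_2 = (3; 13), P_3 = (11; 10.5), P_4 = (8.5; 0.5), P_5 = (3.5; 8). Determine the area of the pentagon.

67.5

Apply the shoelace formula: 2A = Σ (x_i·y_{i+1} − x_{i+1}·y_i), indices taken mod 5.
Σ = (-71.5) + (-111.5) + (-83.75) + (66.25) + (65.5) = -135
Area = |Σ|/2 = 67.5.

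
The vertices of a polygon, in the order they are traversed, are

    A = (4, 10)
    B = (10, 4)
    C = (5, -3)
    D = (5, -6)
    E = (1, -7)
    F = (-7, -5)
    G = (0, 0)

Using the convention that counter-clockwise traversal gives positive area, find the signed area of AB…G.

Apply the surveyor's formula: 2A = Σ (x_i·y_{i+1} − x_{i+1}·y_i), indices taken mod 7.
Σ = (-84) + (-50) + (-15) + (-29) + (-54) + (0) + (0) = -232
Signed area = Σ/2 = -116 (negative ⇒ clockwise traversal).

-116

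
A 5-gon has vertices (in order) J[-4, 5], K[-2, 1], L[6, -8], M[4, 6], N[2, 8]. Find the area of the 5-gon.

Apply the shoelace (surveyor's) formula: 2A = Σ (x_i·y_{i+1} − x_{i+1}·y_i), indices taken mod 5.
Σ = (6) + (10) + (68) + (20) + (42) = 146
Area = |Σ|/2 = 73.

73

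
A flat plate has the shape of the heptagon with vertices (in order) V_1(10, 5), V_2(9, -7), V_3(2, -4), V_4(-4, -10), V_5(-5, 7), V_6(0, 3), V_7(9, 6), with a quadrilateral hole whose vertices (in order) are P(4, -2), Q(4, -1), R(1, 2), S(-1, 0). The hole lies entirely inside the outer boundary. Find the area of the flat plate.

145.5

Outer boundary:
Apply the shoelace (surveyor's) formula: 2A = Σ (x_i·y_{i+1} − x_{i+1}·y_i), indices taken mod 7.
V_1→V_2: (10)(-7) − (9)(5) = -115
V_2→V_3: (9)(-4) − (2)(-7) = -22
V_3→V_4: (2)(-10) − (-4)(-4) = -36
V_4→V_5: (-4)(7) − (-5)(-10) = -78
V_5→V_6: (-5)(3) − (0)(7) = -15
V_6→V_7: (0)(6) − (9)(3) = -27
V_7→V_1: (9)(5) − (10)(6) = -15
Σ = -308
Area = |Σ|/2 = 154.
Hole:
Apply the shoelace formula: 2A = Σ (x_i·y_{i+1} − x_{i+1}·y_i), indices taken mod 4.
Cross-terms: 4, 9, 2, 2  ⇒  Σ = 17
Area = |Σ|/2 = 8.5.
Net area = 154 − 8.5 = 145.5.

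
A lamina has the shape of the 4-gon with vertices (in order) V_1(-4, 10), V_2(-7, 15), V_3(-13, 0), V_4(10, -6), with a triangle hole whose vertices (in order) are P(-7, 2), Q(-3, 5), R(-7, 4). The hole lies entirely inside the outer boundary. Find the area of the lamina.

Outer boundary:
Apply the shoelace formula: 2A = Σ (x_i·y_{i+1} − x_{i+1}·y_i), indices taken mod 4.
Cross-terms: 10, 195, 78, 76  ⇒  Σ = 359
Area = |Σ|/2 = 179.5.
Hole:
Σ = (-29) + (23) + (14) = 8
Area = |Σ|/2 = 4.
Net area = 179.5 − 4 = 175.5.

175.5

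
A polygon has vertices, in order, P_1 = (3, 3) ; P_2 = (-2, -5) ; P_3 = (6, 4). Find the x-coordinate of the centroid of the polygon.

Apply the shoelace (surveyor's) formula. First the cross-terms c_i = x_i·y_{i+1} − x_{i+1}·y_i:
  -9, 22, 6  ⇒  2A = 19, A = 9.5.
Then Σ (x_i + x_{i+1})·c_i = 133, so x̄ = 133 / (6·9.5) = 7/3.

7/3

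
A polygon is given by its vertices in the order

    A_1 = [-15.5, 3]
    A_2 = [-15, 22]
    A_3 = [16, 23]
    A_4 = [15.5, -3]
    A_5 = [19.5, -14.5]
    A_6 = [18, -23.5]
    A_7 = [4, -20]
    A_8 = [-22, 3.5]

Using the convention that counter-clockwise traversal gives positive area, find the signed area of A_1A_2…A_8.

-1232.375

Apply the surveyor's formula: 2A = Σ (x_i·y_{i+1} − x_{i+1}·y_i), indices taken mod 8.
Cross-terms: -296, -697, -404.5, -166.25, -197.25, -266, -426, -11.75  ⇒  Σ = -2464.75
Signed area = Σ/2 = -1232.375 (negative ⇒ clockwise traversal).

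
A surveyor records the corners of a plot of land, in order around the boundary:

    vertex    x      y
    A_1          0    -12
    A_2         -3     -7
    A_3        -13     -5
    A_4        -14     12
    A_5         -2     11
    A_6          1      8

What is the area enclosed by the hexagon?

Σ = (-36) + (-76) + (-226) + (-130) + (-27) + (-12) = -507
Area = |Σ|/2 = 253.5.

253.5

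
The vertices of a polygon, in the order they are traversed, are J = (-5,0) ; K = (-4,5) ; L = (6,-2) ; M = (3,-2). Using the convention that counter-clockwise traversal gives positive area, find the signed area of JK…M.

-31.5

Σ = (-25) + (-22) + (-6) + (-10) = -63
Signed area = Σ/2 = -31.5 (negative ⇒ clockwise traversal).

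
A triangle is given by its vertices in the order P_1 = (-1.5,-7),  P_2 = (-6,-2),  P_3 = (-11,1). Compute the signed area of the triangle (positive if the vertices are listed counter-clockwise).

5.75

Apply the shoelace formula: 2A = Σ (x_i·y_{i+1} − x_{i+1}·y_i), indices taken mod 3.
P_1→P_2: (-1.5)(-2) − (-6)(-7) = -39
P_2→P_3: (-6)(1) − (-11)(-2) = -28
P_3→P_1: (-11)(-7) − (-1.5)(1) = 78.5
Σ = 11.5
Signed area = Σ/2 = 5.75 (positive ⇒ counter-clockwise traversal).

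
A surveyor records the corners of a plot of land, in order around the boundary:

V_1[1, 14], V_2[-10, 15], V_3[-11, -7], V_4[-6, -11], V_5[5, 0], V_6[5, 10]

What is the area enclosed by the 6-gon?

317

Apply the surveyor's formula: 2A = Σ (x_i·y_{i+1} − x_{i+1}·y_i), indices taken mod 6.
Σ = (155) + (235) + (79) + (55) + (50) + (60) = 634
Area = |Σ|/2 = 317.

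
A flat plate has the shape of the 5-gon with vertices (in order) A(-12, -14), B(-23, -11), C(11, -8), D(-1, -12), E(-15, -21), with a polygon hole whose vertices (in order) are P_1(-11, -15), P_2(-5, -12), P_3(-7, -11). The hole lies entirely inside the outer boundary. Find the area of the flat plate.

Outer boundary:
Apply Gauss's area formula: 2A = Σ (x_i·y_{i+1} − x_{i+1}·y_i), indices taken mod 5.
Cross-terms: -190, 305, -140, -159, -42  ⇒  Σ = -226
Area = |Σ|/2 = 113.
Hole:
P_1→P_2: (-11)(-12) − (-5)(-15) = 57
P_2→P_3: (-5)(-11) − (-7)(-12) = -29
P_3→P_1: (-7)(-15) − (-11)(-11) = -16
Σ = 12
Area = |Σ|/2 = 6.
Net area = 113 − 6 = 107.

107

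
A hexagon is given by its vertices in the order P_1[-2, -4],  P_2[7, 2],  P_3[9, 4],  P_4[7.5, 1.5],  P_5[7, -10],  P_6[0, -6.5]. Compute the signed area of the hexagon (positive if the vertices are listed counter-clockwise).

-63.25

Apply the surveyor's formula: 2A = Σ (x_i·y_{i+1} − x_{i+1}·y_i), indices taken mod 6.
Cross-terms: 24, 10, -16.5, -85.5, -45.5, -13  ⇒  Σ = -126.5
Signed area = Σ/2 = -63.25 (negative ⇒ clockwise traversal).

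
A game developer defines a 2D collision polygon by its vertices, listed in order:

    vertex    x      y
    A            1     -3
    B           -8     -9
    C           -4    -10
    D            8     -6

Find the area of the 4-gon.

48.5

Apply the shoelace (surveyor's) formula: 2A = Σ (x_i·y_{i+1} − x_{i+1}·y_i), indices taken mod 4.
A→B: (1)(-9) − (-8)(-3) = -33
B→C: (-8)(-10) − (-4)(-9) = 44
C→D: (-4)(-6) − (8)(-10) = 104
D→A: (8)(-3) − (1)(-6) = -18
Σ = 97
Area = |Σ|/2 = 48.5.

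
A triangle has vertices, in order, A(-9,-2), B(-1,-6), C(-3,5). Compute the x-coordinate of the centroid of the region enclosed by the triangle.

-13/3

Apply Gauss's area formula. First the cross-terms c_i = x_i·y_{i+1} − x_{i+1}·y_i:
  52, -23, 51  ⇒  2A = 80, A = 40.
Then Σ (x_i + x_{i+1})·c_i = -1040, so x̄ = -1040 / (6·40) = -13/3.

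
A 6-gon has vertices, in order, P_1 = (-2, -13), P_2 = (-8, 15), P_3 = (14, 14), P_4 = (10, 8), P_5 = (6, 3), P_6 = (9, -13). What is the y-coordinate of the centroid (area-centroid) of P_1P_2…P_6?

2.512

Apply Gauss's area formula. First the cross-terms c_i = x_i·y_{i+1} − x_{i+1}·y_i:
  -134, -322, -28, -18, -105, -143  ⇒  2A = -750, A = -375.
Then Σ (y_i + y_{i+1})·c_i = -5652, so ȳ = -5652 / (6·(-375)) = 2.512.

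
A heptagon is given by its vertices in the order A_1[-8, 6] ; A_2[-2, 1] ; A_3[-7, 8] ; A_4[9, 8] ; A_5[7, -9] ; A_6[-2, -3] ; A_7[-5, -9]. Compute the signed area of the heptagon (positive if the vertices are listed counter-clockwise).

-204

Apply the shoelace formula: 2A = Σ (x_i·y_{i+1} − x_{i+1}·y_i), indices taken mod 7.
A_1→A_2: (-8)(1) − (-2)(6) = 4
A_2→A_3: (-2)(8) − (-7)(1) = -9
A_3→A_4: (-7)(8) − (9)(8) = -128
A_4→A_5: (9)(-9) − (7)(8) = -137
A_5→A_6: (7)(-3) − (-2)(-9) = -39
A_6→A_7: (-2)(-9) − (-5)(-3) = 3
A_7→A_1: (-5)(6) − (-8)(-9) = -102
Σ = -408
Signed area = Σ/2 = -204 (negative ⇒ clockwise traversal).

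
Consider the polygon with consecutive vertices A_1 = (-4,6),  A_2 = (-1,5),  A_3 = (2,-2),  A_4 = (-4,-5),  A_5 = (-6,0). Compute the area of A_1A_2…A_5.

53

A_1→A_2: (-4)(5) − (-1)(6) = -14
A_2→A_3: (-1)(-2) − (2)(5) = -8
A_3→A_4: (2)(-5) − (-4)(-2) = -18
A_4→A_5: (-4)(0) − (-6)(-5) = -30
A_5→A_1: (-6)(6) − (-4)(0) = -36
Σ = -106
Area = |Σ|/2 = 53.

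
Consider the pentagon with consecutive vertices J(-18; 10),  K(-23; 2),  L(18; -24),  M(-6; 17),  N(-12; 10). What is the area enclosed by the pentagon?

Apply Gauss's area formula: 2A = Σ (x_i·y_{i+1} − x_{i+1}·y_i), indices taken mod 5.
Cross-terms: 194, 516, 162, 144, 60  ⇒  Σ = 1076
Area = |Σ|/2 = 538.

538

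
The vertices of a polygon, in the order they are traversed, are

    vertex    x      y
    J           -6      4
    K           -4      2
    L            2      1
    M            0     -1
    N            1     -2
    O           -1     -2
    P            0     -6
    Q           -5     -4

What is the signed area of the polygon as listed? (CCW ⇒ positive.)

J→K: (-6)(2) − (-4)(4) = 4
K→L: (-4)(1) − (2)(2) = -8
L→M: (2)(-1) − (0)(1) = -2
M→N: (0)(-2) − (1)(-1) = 1
N→O: (1)(-2) − (-1)(-2) = -4
O→P: (-1)(-6) − (0)(-2) = 6
P→Q: (0)(-4) − (-5)(-6) = -30
Q→J: (-5)(4) − (-6)(-4) = -44
Σ = -77
Signed area = Σ/2 = -38.5 (negative ⇒ clockwise traversal).

-38.5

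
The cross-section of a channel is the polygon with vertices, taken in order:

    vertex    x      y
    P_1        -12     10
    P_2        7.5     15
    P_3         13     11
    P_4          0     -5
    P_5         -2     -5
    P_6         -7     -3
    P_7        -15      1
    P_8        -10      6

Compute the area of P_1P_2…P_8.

315.75

Apply Gauss's area formula: 2A = Σ (x_i·y_{i+1} − x_{i+1}·y_i), indices taken mod 8.
Cross-terms: -255, -112.5, -65, -10, -29, -52, -80, -28  ⇒  Σ = -631.5
Area = |Σ|/2 = 315.75.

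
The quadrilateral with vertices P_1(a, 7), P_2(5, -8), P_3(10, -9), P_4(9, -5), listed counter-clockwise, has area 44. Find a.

2

Write out the shoelace sum; only the two edges meeting at P_1 involve a:
2·Area = [(9·7 − a·(-5)) + (a·(-8) − 5·7)] + 66
       = -3·a + 94 = 88
⇒ a = 2.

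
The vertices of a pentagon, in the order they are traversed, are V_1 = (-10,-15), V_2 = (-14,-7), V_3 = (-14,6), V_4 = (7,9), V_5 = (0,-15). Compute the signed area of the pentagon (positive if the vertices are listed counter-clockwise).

Σ = (-140) + (-182) + (-168) + (-105) + (-150) = -745
Signed area = Σ/2 = -372.5 (negative ⇒ clockwise traversal).

-372.5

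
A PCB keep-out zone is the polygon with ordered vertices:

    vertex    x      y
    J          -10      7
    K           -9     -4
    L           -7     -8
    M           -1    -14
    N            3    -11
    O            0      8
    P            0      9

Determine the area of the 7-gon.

202

J→K: (-10)(-4) − (-9)(7) = 103
K→L: (-9)(-8) − (-7)(-4) = 44
L→M: (-7)(-14) − (-1)(-8) = 90
M→N: (-1)(-11) − (3)(-14) = 53
N→O: (3)(8) − (0)(-11) = 24
O→P: (0)(9) − (0)(8) = 0
P→J: (0)(7) − (-10)(9) = 90
Σ = 404
Area = |Σ|/2 = 202.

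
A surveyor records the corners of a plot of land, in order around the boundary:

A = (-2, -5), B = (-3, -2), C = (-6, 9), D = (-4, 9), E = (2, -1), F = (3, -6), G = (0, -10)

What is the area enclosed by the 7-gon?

Apply the surveyor's formula: 2A = Σ (x_i·y_{i+1} − x_{i+1}·y_i), indices taken mod 7.
A→B: (-2)(-2) − (-3)(-5) = -11
B→C: (-3)(9) − (-6)(-2) = -39
C→D: (-6)(9) − (-4)(9) = -18
D→E: (-4)(-1) − (2)(9) = -14
E→F: (2)(-6) − (3)(-1) = -9
F→G: (3)(-10) − (0)(-6) = -30
G→A: (0)(-5) − (-2)(-10) = -20
Σ = -141
Area = |Σ|/2 = 70.5.

70.5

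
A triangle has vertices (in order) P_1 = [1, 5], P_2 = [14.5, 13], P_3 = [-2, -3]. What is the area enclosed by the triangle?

42

Apply the shoelace formula: 2A = Σ (x_i·y_{i+1} − x_{i+1}·y_i), indices taken mod 3.
Cross-terms: -59.5, -17.5, -7  ⇒  Σ = -84
Area = |Σ|/2 = 42.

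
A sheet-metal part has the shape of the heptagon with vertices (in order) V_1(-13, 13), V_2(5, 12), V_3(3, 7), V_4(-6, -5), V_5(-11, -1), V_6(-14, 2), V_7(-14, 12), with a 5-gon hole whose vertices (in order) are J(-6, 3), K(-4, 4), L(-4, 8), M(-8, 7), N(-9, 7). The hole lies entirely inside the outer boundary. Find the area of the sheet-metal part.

Outer boundary:
Apply Gauss's area formula: 2A = Σ (x_i·y_{i+1} − x_{i+1}·y_i), indices taken mod 7.
Σ = (-221) + (-1) + (27) + (-49) + (-36) + (-140) + (-26) = -446
Area = |Σ|/2 = 223.
Hole:
Apply the surveyor's formula: 2A = Σ (x_i·y_{i+1} − x_{i+1}·y_i), indices taken mod 5.
Cross-terms: -12, -16, 36, 7, 15  ⇒  Σ = 30
Area = |Σ|/2 = 15.
Net area = 223 − 15 = 208.

208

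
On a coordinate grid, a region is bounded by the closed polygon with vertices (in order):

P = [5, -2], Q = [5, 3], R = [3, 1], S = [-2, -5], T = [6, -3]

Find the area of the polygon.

P→Q: (5)(3) − (5)(-2) = 25
Q→R: (5)(1) − (3)(3) = -4
R→S: (3)(-5) − (-2)(1) = -13
S→T: (-2)(-3) − (6)(-5) = 36
T→P: (6)(-2) − (5)(-3) = 3
Σ = 47
Area = |Σ|/2 = 23.5.

23.5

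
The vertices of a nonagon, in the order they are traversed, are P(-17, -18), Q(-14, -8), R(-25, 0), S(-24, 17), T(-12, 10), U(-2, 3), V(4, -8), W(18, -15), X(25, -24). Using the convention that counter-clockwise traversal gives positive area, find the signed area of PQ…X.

-810

Σ = (-116) + (-200) + (-425) + (-36) + (-16) + (4) + (84) + (-57) + (-858) = -1620
Signed area = Σ/2 = -810 (negative ⇒ clockwise traversal).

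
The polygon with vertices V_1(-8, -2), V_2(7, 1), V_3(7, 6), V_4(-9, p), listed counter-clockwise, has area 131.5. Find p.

Write out the shoelace sum; only the two edges meeting at V_4 involve p:
2·Area = [(7·p − (-9)·6) + ((-9)·(-2) − (-8)·p)] + 41
       = 15·p + 113 = 263
⇒ p = 10.

10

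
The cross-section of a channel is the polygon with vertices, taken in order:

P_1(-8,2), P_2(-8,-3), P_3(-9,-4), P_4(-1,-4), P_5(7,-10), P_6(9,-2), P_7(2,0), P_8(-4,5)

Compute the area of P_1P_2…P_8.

118.5

Apply Gauss's area formula: 2A = Σ (x_i·y_{i+1} − x_{i+1}·y_i), indices taken mod 8.
P_1→P_2: (-8)(-3) − (-8)(2) = 40
P_2→P_3: (-8)(-4) − (-9)(-3) = 5
P_3→P_4: (-9)(-4) − (-1)(-4) = 32
P_4→P_5: (-1)(-10) − (7)(-4) = 38
P_5→P_6: (7)(-2) − (9)(-10) = 76
P_6→P_7: (9)(0) − (2)(-2) = 4
P_7→P_8: (2)(5) − (-4)(0) = 10
P_8→P_1: (-4)(2) − (-8)(5) = 32
Σ = 237
Area = |Σ|/2 = 118.5.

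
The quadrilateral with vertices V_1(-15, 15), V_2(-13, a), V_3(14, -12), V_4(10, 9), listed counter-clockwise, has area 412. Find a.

2

The doubled signed area Σ (x_i y_{i+1} − x_{i+1} y_i) is linear in a.
With a=0 it equals 882; the coefficient of a is -29 (from the two edges through V_2).
So -29·a + 882 = 2·412 = 824 ⇒ a = 2.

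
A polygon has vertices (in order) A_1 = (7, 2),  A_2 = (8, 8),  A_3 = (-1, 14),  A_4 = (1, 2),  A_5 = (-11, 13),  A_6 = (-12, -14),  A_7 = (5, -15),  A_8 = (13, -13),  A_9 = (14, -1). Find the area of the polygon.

536.5

Apply the shoelace (surveyor's) formula: 2A = Σ (x_i·y_{i+1} − x_{i+1}·y_i), indices taken mod 9.
A_1→A_2: (7)(8) − (8)(2) = 40
A_2→A_3: (8)(14) − (-1)(8) = 120
A_3→A_4: (-1)(2) − (1)(14) = -16
A_4→A_5: (1)(13) − (-11)(2) = 35
A_5→A_6: (-11)(-14) − (-12)(13) = 310
A_6→A_7: (-12)(-15) − (5)(-14) = 250
A_7→A_8: (5)(-13) − (13)(-15) = 130
A_8→A_9: (13)(-1) − (14)(-13) = 169
A_9→A_1: (14)(2) − (7)(-1) = 35
Σ = 1073
Area = |Σ|/2 = 536.5.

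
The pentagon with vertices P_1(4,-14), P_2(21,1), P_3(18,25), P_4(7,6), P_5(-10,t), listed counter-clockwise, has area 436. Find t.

Write out the shoelace sum; only the two edges meeting at P_5 involve t:
2·Area = [(7·t − (-10)·6) + ((-10)·(-14) − 4·t)] + 738
       = 3·t + 938 = 872
⇒ t = -22.

-22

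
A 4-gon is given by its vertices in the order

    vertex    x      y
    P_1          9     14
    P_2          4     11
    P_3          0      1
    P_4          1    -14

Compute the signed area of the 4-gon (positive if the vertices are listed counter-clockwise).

P_1→P_2: (9)(11) − (4)(14) = 43
P_2→P_3: (4)(1) − (0)(11) = 4
P_3→P_4: (0)(-14) − (1)(1) = -1
P_4→P_1: (1)(14) − (9)(-14) = 140
Σ = 186
Signed area = Σ/2 = 93 (positive ⇒ counter-clockwise traversal).

93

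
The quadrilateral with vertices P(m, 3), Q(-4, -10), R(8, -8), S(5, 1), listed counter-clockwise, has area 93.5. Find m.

0

Write out the shoelace sum; only the two edges meeting at P involve m:
2·Area = [(5·3 − m·1) + (m·(-10) − (-4)·3)] + 160
       = -11·m + 187 = 187
⇒ m = 0.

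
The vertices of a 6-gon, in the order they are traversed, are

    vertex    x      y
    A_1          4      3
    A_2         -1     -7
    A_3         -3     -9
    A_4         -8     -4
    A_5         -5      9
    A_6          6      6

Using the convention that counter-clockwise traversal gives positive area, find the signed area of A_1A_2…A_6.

-139.5

Apply the shoelace formula: 2A = Σ (x_i·y_{i+1} − x_{i+1}·y_i), indices taken mod 6.
Σ = (-25) + (-12) + (-60) + (-92) + (-84) + (-6) = -279
Signed area = Σ/2 = -139.5 (negative ⇒ clockwise traversal).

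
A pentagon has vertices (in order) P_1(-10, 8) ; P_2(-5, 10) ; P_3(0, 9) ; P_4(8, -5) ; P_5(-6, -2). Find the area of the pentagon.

145.5

Σ = (-60) + (-45) + (-72) + (-46) + (-68) = -291
Area = |Σ|/2 = 145.5.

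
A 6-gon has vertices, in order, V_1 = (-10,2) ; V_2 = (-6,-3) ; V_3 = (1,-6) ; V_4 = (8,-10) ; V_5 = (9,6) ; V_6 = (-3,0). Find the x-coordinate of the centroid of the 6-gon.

Apply the shoelace formula. First the cross-terms c_i = x_i·y_{i+1} − x_{i+1}·y_i:
  42, 39, 38, 138, 18, -6  ⇒  2A = 269, A = 134.5.
Then Σ (x_i + x_{i+1})·c_i = 2007, so x̄ = 2007 / (6·134.5) = 669/269.

669/269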